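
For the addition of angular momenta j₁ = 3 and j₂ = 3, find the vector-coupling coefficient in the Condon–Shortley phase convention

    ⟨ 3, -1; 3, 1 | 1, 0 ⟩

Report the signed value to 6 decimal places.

√[3·5!1!1!/8! · 2!4!4!2!1!1!] = √(144/7)
  +(−1)^3/∏(3,2,1,1,0,0)! = -1/12  (running -1/12)
  +(−1)^4/∏(4,1,0,0,1,1)! = 1/24  (running -1/24)
⟨..|..⟩ = √(144/7)·(-1/24) = -0.188982

−√(1/28) ≈ -0.188982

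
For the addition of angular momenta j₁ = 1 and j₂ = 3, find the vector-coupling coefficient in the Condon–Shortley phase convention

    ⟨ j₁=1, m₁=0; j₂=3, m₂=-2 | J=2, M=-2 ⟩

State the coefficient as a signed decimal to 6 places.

triangle: 2!·0!·4!/7! = 48/5040
(j±m)!: 1!·1!·1!·5!·0!·4! = 2880
prefactor² = (2J+1)·Δ·N² = 960/7
  k=1: −1/(1!·1!·0!·0!·0!·4!) = -1/24
Σ = -1/24  ⇒  CG² = 960/7·(-1/24)² = 5/21
CG = −√(5/21) = -0.487950

-0.487950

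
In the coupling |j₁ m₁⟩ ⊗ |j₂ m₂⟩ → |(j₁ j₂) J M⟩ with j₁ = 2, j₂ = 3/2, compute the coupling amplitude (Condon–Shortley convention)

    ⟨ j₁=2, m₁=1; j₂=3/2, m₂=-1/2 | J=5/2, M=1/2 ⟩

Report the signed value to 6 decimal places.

+√(5/14) = +0.597614

√[6·1!3!2!/7! · 3!1!1!2!3!2!] = √(72/35)
  +(−1)^0/∏(0,1,1,1,2,1)! = 1/2  (running 1/2)
  +(−1)^1/∏(1,0,0,0,3,2)! = -1/12  (running 5/12)
⟨..|..⟩ = √(72/35)·(5/12) = +0.597614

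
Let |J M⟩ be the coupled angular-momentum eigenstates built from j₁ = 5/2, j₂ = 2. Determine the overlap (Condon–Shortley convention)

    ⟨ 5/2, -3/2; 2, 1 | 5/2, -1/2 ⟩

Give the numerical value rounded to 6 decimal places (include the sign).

√[6·2!3!2!/8! · 1!4!3!1!2!3!] = √(216/35)
  +(−1)^1/∏(1,1,3,2,0,0)! = -1/12  (running -1/12)
  +(−1)^2/∏(2,0,2,1,1,1)! = 1/4  (running 1/6)
⟨..|..⟩ = √(216/35)·(1/6) = +0.414039

+0.414039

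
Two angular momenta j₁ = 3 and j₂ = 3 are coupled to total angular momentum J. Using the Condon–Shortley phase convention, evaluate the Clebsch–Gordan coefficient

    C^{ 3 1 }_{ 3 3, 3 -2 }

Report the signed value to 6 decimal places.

+0.577350  (= +√(1/3))

j₁+j₂−J=3  J+j₁−j₂=3  J−j₁+j₂=3  j₁+j₂+J+1=10
(j₁±m₁, j₂±m₂, J±M) = (6,0,1,5,4,2)
P² = 1728
sum k=0..0:
  [0] +1/72 = 1/72
S = 1/72
C² = P²·S² = 1/3 ; C = +0.577350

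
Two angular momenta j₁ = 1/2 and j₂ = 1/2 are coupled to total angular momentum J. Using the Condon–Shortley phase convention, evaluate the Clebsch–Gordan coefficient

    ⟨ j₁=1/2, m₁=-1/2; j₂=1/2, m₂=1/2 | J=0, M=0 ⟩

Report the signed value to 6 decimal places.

-0.707107

√[1·1!0!0!/2! · 0!1!1!0!0!0!] = √(1/2)
  +(−1)^1/∏(1,0,0,0,0,0)! = -1  (running -1)
⟨..|..⟩ = √(1/2)·(-1) = -0.707107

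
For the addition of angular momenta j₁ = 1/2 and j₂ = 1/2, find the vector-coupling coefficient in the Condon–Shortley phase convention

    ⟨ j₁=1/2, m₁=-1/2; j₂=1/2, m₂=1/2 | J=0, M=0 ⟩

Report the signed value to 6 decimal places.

−√(1/2) = -0.707107

√[1·1!0!0!/2! · 0!1!1!0!0!0!] = √(1/2)
  +(−1)^1/∏(1,0,0,0,0,0)! = -1  (running -1)
⟨..|..⟩ = √(1/2)·(-1) = -0.707107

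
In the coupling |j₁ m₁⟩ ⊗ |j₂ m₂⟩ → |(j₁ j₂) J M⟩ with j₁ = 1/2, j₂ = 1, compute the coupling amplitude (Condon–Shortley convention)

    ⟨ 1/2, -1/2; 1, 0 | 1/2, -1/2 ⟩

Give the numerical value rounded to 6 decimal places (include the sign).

j₁+j₂−J=1  J+j₁−j₂=0  J−j₁+j₂=1  j₁+j₂+J+1=3
(j₁±m₁, j₂±m₂, J±M) = (0,1,1,1,0,1)
P² = 1/3
sum k=1..1:
  [1] −1/1 = -1
S = -1
C² = P²·S² = 1/3 ; C = -0.577350

−√(1/3) ≈ -0.577350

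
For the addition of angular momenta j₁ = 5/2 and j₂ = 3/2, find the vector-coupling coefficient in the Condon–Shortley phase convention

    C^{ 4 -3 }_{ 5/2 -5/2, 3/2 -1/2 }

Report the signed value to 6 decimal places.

+0.612372  (= +√(3/8))

√[9·0!5!3!/9! · 0!5!1!2!1!7!] = √(21600)
  +(−1)^0/∏(0,0,5,1,0,2)! = 1/240  (running 1/240)
⟨..|..⟩ = √(21600)·(1/240) = +0.612372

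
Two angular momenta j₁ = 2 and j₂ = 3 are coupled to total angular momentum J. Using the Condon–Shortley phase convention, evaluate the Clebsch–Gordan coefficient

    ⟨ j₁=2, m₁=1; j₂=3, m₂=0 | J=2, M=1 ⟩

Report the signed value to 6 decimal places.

triangle: 3!×1!×3!/8! = 36/40320
(j±m)!: 3!×1!×3!×3!×3!×1! = 1296
prefactor² = (2J+1)×Δ×N² = 81/14
  k=0: +1/(0!×3!×1!×3!×0!×0!) = 1/36
  k=1: −1/(1!×2!×0!×2!×1!×1!) = -1/4
Σ = -2/9  ⇒  CG² = 81/14×(-2/9)² = 2/7
CG = −√(2/7) = -0.534522

-0.534522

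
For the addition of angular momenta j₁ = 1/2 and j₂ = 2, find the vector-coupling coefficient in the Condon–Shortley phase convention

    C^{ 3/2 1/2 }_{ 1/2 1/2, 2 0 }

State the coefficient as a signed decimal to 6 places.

j₁+j₂−J=1  J+j₁−j₂=0  J−j₁+j₂=3  j₁+j₂+J+1=5
(j₁±m₁, j₂±m₂, J±M) = (1,0,2,2,2,1)
P² = 8/5
sum k=0..0:
  [0] +1/2 = 1/2
S = 1/2
C² = P²·S² = 2/5 ; C = +0.632456

+0.632456  (= +√(2/5))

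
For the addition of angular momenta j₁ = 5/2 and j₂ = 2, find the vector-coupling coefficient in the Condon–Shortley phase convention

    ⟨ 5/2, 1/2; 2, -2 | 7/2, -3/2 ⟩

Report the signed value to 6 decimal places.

+√(8/21) ≈ +0.617213

√[8·1!4!3!/9! · 3!2!0!4!2!5!] = √(1536/7)
  +(−1)^0/∏(0,1,2,0,2,3)! = 1/24  (running 1/24)
⟨..|..⟩ = √(1536/7)·(1/24) = +0.617213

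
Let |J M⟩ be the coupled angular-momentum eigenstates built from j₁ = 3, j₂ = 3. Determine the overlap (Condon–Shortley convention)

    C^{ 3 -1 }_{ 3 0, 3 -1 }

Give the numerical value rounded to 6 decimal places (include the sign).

-0.408248

j₁+j₂−J=3  J+j₁−j₂=3  J−j₁+j₂=3  j₁+j₂+J+1=10
(j₁±m₁, j₂±m₂, J±M) = (3,3,2,4,2,4)
P² = 864/25
sum k=0..2:
  [0] +1/72 = 1/72
  [1] −1/8 = -1/8
  [2] +1/24 = 1/24
S = -5/72
C² = P²·S² = 1/6 ; C = -0.408248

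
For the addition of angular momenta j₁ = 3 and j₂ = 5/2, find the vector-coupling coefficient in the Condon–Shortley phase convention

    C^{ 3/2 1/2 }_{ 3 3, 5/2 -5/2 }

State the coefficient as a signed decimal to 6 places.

+√(5/14) ≈ +0.597614

√[4·4!2!1!/8! · 6!0!0!5!2!1!] = √(5760/7)
  +(−1)^0/∏(0,4,0,0,2,1)! = 1/48  (running 1/48)
⟨..|..⟩ = √(5760/7)·(1/48) = +0.597614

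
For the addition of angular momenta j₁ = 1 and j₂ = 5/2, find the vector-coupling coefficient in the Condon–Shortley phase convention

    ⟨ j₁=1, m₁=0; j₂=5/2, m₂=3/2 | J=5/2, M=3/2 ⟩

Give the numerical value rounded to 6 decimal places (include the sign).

j₁+j₂−J=1  J+j₁−j₂=1  J−j₁+j₂=4  j₁+j₂+J+1=7
(j₁±m₁, j₂±m₂, J±M) = (1,1,4,1,4,1)
P² = 576/35
sum k=0..1:
  [0] +1/24 = 1/24
  [1] −1/6 = -1/6
S = -1/8
C² = P²·S² = 9/35 ; C = -0.507093

-0.507093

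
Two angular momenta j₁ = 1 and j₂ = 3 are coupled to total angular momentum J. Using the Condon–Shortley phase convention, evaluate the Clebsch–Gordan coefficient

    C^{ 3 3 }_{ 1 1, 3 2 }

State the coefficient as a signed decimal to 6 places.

+√(1/4) ≈ +0.500000

triangle: 1!×1!×5!/8! = 120/40320
(j±m)!: 2!×0!×5!×1!×6!×0! = 172800
prefactor² = (2J+1)×Δ×N² = 3600
  k=0: +1/(0!×1!×0!×5!×1!×0!) = 1/120
Σ = 1/120  ⇒  CG² = 3600×1/120² = 1/4
CG = +√(1/4) = +0.500000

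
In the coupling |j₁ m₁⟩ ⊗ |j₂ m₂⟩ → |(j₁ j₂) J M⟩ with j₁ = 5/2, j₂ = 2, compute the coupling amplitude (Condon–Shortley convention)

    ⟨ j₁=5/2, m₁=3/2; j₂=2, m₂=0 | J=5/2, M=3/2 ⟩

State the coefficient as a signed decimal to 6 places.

j₁+j₂−J=2  J+j₁−j₂=3  J−j₁+j₂=2  j₁+j₂+J+1=8
(j₁±m₁, j₂±m₂, J±M) = (4,1,2,2,4,1)
P² = 288/35
sum k=0..1:
  [0] +1/8 = 1/8
  [1] −1/6 = -1/6
S = -1/24
C² = P²·S² = 1/70 ; C = -0.119523

-0.119523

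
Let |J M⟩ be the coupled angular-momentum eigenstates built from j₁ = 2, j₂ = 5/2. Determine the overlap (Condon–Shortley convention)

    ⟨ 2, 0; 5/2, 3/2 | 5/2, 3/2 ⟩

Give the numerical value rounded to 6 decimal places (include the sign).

√[6·2!2!3!/8! · 2!2!4!1!4!1!] = √(288/35)
  +(−1)^1/∏(1,1,1,3,1,0)! = -1/6  (running -1/6)
  +(−1)^2/∏(2,0,0,2,2,1)! = 1/8  (running -1/24)
⟨..|..⟩ = √(288/35)·(-1/24) = -0.119523

-0.119523  (= −√(1/70))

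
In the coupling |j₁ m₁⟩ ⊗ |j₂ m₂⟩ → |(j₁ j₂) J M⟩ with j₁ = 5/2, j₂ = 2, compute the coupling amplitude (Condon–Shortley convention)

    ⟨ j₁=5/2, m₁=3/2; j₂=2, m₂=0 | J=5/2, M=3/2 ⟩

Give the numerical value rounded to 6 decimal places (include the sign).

triangle: 2!×3!×2!/8! = 24/40320
(j±m)!: 4!×1!×2!×2!×4!×1! = 2304
prefactor² = (2J+1)×Δ×N² = 288/35
  k=0: +1/(0!×2!×1!×2!×2!×0!) = 1/8
  k=1: −1/(1!×1!×0!×1!×3!×1!) = -1/6
Σ = -1/24  ⇒  CG² = 288/35×(-1/24)² = 1/70
CG = −√(1/70) = -0.119523

−√(1/70) = -0.119523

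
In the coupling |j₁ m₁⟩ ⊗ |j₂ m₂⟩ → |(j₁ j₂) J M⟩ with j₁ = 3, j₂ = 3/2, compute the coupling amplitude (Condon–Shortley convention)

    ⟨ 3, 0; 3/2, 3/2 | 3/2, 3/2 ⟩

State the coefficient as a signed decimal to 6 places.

√[4·3!3!0!/7! · 3!3!3!0!3!0!] = √(1296/35)
  +(−1)^3/∏(3,0,0,0,3,0)! = -1/36  (running -1/36)
⟨..|..⟩ = √(1296/35)·(-1/36) = -0.169031

−√(1/35) ≈ -0.169031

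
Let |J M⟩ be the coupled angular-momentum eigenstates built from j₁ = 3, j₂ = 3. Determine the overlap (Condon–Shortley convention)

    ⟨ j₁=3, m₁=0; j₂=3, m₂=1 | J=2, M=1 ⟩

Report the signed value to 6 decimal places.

triangle: 4!×2!×2!/9! = 96/362880
(j±m)!: 3!×3!×4!×2!×3!×1! = 10368
prefactor² = (2J+1)×Δ×N² = 96/7
  k=2: +1/(2!×2!×1!×2!×1!×0!) = 1/8
  k=3: −1/(3!×1!×0!×1!×2!×1!) = -1/12
Σ = 1/24  ⇒  CG² = 96/7×1/24² = 1/42
CG = +√(1/42) = +0.154303

+0.154303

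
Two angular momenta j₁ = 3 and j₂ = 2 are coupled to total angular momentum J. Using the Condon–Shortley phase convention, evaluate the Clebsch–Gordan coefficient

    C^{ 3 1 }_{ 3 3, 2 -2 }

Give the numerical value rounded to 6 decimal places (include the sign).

triangle: 2!·4!·2!/9! = 96/362880
(j±m)!: 6!·0!·0!·4!·4!·2! = 829440
prefactor² = (2J+1)·Δ·N² = 1536
  k=0: +1/(0!·2!·0!·0!·4!·2!) = 1/96
Σ = 1/96  ⇒  CG² = 1536·1/96² = 1/6
CG = +√(1/6) = +0.408248

+√(1/6) = +0.408248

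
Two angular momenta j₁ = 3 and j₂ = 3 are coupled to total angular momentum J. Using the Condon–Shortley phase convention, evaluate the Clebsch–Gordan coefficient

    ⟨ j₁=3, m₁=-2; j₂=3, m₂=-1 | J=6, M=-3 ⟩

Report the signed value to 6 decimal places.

j₁+j₂−J=0  J+j₁−j₂=6  J−j₁+j₂=6  j₁+j₂+J+1=13
(j₁±m₁, j₂±m₂, J±M) = (1,5,2,4,3,9)
P² = 149299200/11
sum k=0..0:
  [0] +1/5760 = 1/5760
S = 1/5760
C² = P²·S² = 9/22 ; C = +0.639602

+0.639602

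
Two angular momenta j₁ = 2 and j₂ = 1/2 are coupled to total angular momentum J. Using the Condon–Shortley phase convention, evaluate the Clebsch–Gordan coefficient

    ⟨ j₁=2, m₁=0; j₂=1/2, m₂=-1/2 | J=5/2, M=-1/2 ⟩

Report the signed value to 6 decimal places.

√[6·0!4!1!/6! · 2!2!0!1!2!3!] = √(48/5)
  +(−1)^0/∏(0,0,2,0,2,1)! = 1/4  (running 1/4)
⟨..|..⟩ = √(48/5)·(1/4) = +0.774597

+√(3/5) = +0.774597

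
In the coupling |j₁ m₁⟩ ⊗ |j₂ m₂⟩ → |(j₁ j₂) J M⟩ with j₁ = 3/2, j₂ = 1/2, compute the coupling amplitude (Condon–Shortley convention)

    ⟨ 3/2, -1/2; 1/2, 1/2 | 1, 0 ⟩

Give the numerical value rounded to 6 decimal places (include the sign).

-0.707107

triangle: 1!·2!·0!/4! = 2/24
(j±m)!: 1!·2!·1!·0!·1!·1! = 2
prefactor² = (2J+1)·Δ·N² = 1/2
  k=1: −1/(1!·0!·1!·0!·1!·0!) = -1
Σ = -1  ⇒  CG² = 1/2·(-1)² = 1/2
CG = −√(1/2) = -0.707107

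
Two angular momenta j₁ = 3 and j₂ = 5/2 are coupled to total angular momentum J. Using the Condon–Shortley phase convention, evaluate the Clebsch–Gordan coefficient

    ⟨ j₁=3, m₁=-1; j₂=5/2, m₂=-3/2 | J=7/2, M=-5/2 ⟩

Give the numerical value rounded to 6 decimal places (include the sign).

triangle: 2!×4!×3!/10! = 288/3628800
(j±m)!: 2!×4!×1!×4!×1!×6! = 829440
prefactor² = (2J+1)×Δ×N² = 18432/35
  k=0: +1/(0!×2!×4!×1!×0!×2!) = 1/96
  k=1: −1/(1!×1!×3!×0!×1!×3!) = -1/36
Σ = -5/288  ⇒  CG² = 18432/35×(-5/288)² = 10/63
CG = −√(10/63) = -0.398410

-0.398410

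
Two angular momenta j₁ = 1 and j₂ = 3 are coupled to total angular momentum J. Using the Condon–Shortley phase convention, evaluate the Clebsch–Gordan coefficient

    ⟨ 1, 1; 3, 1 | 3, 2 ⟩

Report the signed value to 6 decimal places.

+0.645497  (= +√(5/12))

√[7·1!1!5!/8! · 2!0!4!2!5!1!] = √(240)
  +(−1)^0/∏(0,1,0,4,1,1)! = 1/24  (running 1/24)
⟨..|..⟩ = √(240)·(1/24) = +0.645497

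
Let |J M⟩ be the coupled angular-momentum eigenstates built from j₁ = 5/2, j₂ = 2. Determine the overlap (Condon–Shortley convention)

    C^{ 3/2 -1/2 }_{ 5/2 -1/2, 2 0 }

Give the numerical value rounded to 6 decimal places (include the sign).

+0.239046

triangle: 3!*2!*1!/7! = 12/5040
(j±m)!: 2!*3!*2!*2!*1!*2! = 96
prefactor² = (2J+1)*Δ*N² = 32/35
  k=1: −1/(1!*2!*2!*1!*0!*0!) = -1/4
  k=2: +1/(2!*1!*1!*0!*1!*1!) = 1/2
Σ = 1/4  ⇒  CG² = 32/35*1/4² = 2/35
CG = +√(2/35) = +0.239046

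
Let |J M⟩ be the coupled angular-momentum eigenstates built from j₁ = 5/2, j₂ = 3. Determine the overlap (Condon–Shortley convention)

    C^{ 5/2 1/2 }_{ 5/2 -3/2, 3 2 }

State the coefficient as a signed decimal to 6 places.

triangle: 3!·2!·3!/9! = 72/362880
(j±m)!: 1!·4!·5!·1!·3!·2! = 34560
prefactor² = (2J+1)·Δ·N² = 288/7
  k=2: +1/(2!·1!·2!·3!·0!·0!) = 1/24
  k=3: −1/(3!·0!·1!·2!·1!·1!) = -1/12
Σ = -1/24  ⇒  CG² = 288/7·(-1/24)² = 1/14
CG = −√(1/14) = -0.267261

−√(1/14) = -0.267261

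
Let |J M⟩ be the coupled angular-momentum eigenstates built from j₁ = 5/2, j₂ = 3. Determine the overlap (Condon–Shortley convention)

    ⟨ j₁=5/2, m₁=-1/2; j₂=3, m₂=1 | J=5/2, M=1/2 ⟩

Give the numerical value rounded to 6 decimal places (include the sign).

+√(8/35) ≈ +0.478091

√[6·3!2!3!/9! · 2!3!4!2!3!2!] = √(288/35)
  +(−1)^1/∏(1,2,2,3,0,0)! = -1/24  (running -1/24)
  +(−1)^2/∏(2,1,1,2,1,1)! = 1/4  (running 5/24)
  +(−1)^3/∏(3,0,0,1,2,2)! = -1/24  (running 1/6)
⟨..|..⟩ = √(288/35)·(1/6) = +0.478091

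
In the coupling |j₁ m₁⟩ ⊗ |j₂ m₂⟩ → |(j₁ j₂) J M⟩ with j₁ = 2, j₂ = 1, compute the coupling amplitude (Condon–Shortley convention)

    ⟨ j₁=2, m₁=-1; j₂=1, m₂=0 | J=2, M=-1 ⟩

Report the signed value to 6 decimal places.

triangle: 1!*3!*1!/6! = 6/720
(j±m)!: 1!*3!*1!*1!*1!*3! = 36
prefactor² = (2J+1)*Δ*N² = 3/2
  k=0: +1/(0!*1!*3!*1!*0!*0!) = 1/6
  k=1: −1/(1!*0!*2!*0!*1!*1!) = -1/2
Σ = -1/3  ⇒  CG² = 3/2*(-1/3)² = 1/6
CG = −√(1/6) = -0.408248

-0.408248  (= −√(1/6))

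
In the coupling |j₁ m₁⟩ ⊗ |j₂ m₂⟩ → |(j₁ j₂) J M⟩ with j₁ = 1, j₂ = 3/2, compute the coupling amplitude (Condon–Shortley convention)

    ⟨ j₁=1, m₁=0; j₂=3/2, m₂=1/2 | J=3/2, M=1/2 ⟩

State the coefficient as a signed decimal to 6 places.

-0.258199

√[4·1!1!2!/5! · 1!1!2!1!2!1!] = √(4/15)
  +(−1)^0/∏(0,1,1,2,0,0)! = 1/2  (running 1/2)
  +(−1)^1/∏(1,0,0,1,1,1)! = -1  (running -1/2)
⟨..|..⟩ = √(4/15)·(-1/2) = -0.258199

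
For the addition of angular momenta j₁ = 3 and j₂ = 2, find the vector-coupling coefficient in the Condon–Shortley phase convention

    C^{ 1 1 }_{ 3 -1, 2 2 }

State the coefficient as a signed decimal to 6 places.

j₁+j₂−J=4  J+j₁−j₂=2  J−j₁+j₂=0  j₁+j₂+J+1=7
(j₁±m₁, j₂±m₂, J±M) = (2,4,4,0,2,0)
P² = 2304/35
sum k=4..4:
  [4] +1/48 = 1/48
S = 1/48
C² = P²·S² = 1/35 ; C = +0.169031

+√(1/35) = +0.169031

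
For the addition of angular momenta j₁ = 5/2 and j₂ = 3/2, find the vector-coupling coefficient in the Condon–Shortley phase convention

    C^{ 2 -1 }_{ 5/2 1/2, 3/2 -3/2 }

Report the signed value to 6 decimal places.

√[5·2!3!1!/7! · 3!2!0!3!1!3!] = √(36/7)
  +(−1)^0/∏(0,2,2,0,1,1)! = 1/4  (running 1/4)
⟨..|..⟩ = √(36/7)·(1/4) = +0.566947

+0.566947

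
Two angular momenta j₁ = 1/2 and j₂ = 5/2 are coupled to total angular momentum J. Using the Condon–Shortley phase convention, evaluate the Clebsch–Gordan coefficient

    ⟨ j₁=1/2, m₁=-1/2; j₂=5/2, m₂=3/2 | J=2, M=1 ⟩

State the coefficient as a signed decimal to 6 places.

√[5·1!0!4!/6! · 0!1!4!1!3!1!] = √(24)
  +(−1)^1/∏(1,0,0,3,0,1)! = -1/6  (running -1/6)
⟨..|..⟩ = √(24)·(-1/6) = -0.816497

−√(2/3) ≈ -0.816497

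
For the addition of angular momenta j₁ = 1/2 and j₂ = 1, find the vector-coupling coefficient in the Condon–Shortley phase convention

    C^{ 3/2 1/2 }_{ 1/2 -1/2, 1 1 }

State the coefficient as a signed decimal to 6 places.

triangle: 0!·1!·2!/4! = 2/24
(j±m)!: 0!·1!·2!·0!·2!·1! = 4
prefactor² = (2J+1)·Δ·N² = 4/3
  k=0: +1/(0!·0!·1!·2!·0!·0!) = 1/2
Σ = 1/2  ⇒  CG² = 4/3·1/2² = 1/3
CG = +√(1/3) = +0.577350

+√(1/3) ≈ +0.577350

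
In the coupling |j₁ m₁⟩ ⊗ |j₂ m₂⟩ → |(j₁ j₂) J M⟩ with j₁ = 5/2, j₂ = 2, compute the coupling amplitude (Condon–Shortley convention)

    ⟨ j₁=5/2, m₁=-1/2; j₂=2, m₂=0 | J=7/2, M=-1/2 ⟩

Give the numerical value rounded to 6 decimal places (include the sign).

triangle: 1!·4!·3!/9! = 144/362880
(j±m)!: 2!·3!·2!·2!·3!·4! = 6912
prefactor² = (2J+1)·Δ·N² = 768/35
  k=0: +1/(0!·1!·3!·2!·1!·1!) = 1/12
  k=1: −1/(1!·0!·2!·1!·2!·2!) = -1/8
Σ = -1/24  ⇒  CG² = 768/35·(-1/24)² = 4/105
CG = −√(4/105) = -0.195180

−√(4/105) ≈ -0.195180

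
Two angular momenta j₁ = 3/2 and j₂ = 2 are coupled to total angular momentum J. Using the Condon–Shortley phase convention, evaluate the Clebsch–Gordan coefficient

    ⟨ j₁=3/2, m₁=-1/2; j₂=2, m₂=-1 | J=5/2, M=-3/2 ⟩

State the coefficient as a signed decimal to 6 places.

triangle: 1!·2!·3!/7! = 12/5040
(j±m)!: 1!·2!·1!·3!·1!·4! = 288
prefactor² = (2J+1)·Δ·N² = 144/35
  k=0: +1/(0!·1!·2!·1!·0!·2!) = 1/4
  k=1: −1/(1!·0!·1!·0!·1!·3!) = -1/6
Σ = 1/12  ⇒  CG² = 144/35·1/12² = 1/35
CG = +√(1/35) = +0.169031

+√(1/35) = +0.169031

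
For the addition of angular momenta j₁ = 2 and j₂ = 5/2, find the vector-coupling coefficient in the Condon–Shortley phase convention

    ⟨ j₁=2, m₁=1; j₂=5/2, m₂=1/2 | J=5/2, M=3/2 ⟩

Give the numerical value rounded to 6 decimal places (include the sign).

√[6·2!2!3!/8! · 3!1!3!2!4!1!] = √(216/35)
  +(−1)^0/∏(0,2,1,3,1,0)! = 1/12  (running 1/12)
  +(−1)^1/∏(1,1,0,2,2,1)! = -1/4  (running -1/6)
⟨..|..⟩ = √(216/35)·(-1/6) = -0.414039

−√(6/35) = -0.414039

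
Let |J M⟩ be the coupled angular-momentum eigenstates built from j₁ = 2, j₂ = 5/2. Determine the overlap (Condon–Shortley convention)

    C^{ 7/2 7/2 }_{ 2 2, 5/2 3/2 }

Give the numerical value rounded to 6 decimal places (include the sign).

√[8·1!3!4!/9! · 4!0!4!1!7!0!] = √(9216)
  +(−1)^0/∏(0,1,0,4,3,0)! = 1/144  (running 1/144)
⟨..|..⟩ = √(9216)·(1/144) = +0.666667

+√(4/9) ≈ +0.666667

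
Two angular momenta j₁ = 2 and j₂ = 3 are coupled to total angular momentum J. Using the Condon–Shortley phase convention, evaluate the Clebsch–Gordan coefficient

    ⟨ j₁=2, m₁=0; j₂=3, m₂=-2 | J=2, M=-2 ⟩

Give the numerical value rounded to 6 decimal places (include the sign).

-0.597614  (= −√(5/14))

triangle: 3!×1!×3!/8! = 36/40320
(j±m)!: 2!×2!×1!×5!×0!×4! = 11520
prefactor² = (2J+1)×Δ×N² = 360/7
  k=1: −1/(1!×2!×1!×0!×0!×3!) = -1/12
Σ = -1/12  ⇒  CG² = 360/7×(-1/12)² = 5/14
CG = −√(5/14) = -0.597614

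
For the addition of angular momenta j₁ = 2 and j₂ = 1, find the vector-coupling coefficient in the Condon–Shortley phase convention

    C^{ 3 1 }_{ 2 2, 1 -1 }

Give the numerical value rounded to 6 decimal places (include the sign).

+√(1/15) = +0.258199

triangle: 0!×4!×2!/7! = 48/5040
(j±m)!: 4!×0!×0!×2!×4!×2! = 2304
prefactor² = (2J+1)×Δ×N² = 768/5
  k=0: +1/(0!×0!×0!×0!×4!×2!) = 1/48
Σ = 1/48  ⇒  CG² = 768/5×1/48² = 1/15
CG = +√(1/15) = +0.258199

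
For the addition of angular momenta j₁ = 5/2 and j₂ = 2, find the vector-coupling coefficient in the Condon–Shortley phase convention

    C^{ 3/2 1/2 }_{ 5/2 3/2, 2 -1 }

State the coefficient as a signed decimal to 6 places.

triangle: 3!*2!*1!/7! = 12/5040
(j±m)!: 4!*1!*1!*3!*2!*1! = 288
prefactor² = (2J+1)*Δ*N² = 96/35
  k=0: +1/(0!*3!*1!*1!*1!*0!) = 1/6
  k=1: −1/(1!*2!*0!*0!*2!*1!) = -1/4
Σ = -1/12  ⇒  CG² = 96/35*(-1/12)² = 2/105
CG = −√(2/105) = -0.138013

-0.138013  (= −√(2/105))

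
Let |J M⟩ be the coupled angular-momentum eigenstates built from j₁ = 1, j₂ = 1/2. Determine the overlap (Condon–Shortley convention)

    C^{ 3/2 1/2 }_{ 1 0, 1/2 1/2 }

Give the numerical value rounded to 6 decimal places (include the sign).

√[4·0!2!1!/4! · 1!1!1!0!2!1!] = √(2/3)
  +(−1)^0/∏(0,0,1,1,1,0)! = 1  (running 1)
⟨..|..⟩ = √(2/3)·(1) = +0.816497

+√(2/3) = +0.816497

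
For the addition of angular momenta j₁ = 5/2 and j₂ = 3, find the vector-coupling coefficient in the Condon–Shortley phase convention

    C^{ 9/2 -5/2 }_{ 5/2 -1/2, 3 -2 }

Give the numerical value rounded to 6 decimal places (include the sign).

+√(49/198) ≈ +0.497468

√[10·1!4!5!/11! · 2!3!1!5!2!7!] = √(115200/11)
  +(−1)^0/∏(0,1,3,1,1,4)! = 1/144  (running 1/144)
  +(−1)^1/∏(1,0,2,0,2,5)! = -1/480  (running 7/1440)
⟨..|..⟩ = √(115200/11)·(7/1440) = +0.497468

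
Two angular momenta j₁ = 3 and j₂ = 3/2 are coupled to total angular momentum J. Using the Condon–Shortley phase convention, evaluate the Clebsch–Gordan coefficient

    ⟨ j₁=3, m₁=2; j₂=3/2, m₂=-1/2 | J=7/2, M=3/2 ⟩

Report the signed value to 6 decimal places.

triangle: 1!×5!×2!/9! = 240/362880
(j±m)!: 5!×1!×1!×2!×5!×2! = 57600
prefactor² = (2J+1)×Δ×N² = 6400/21
  k=0: +1/(0!×1!×1!×1!×4!×1!) = 1/24
  k=1: −1/(1!×0!×0!×0!×5!×2!) = -1/240
Σ = 3/80  ⇒  CG² = 6400/21×3/80² = 3/7
CG = +√(3/7) = +0.654654

+0.654654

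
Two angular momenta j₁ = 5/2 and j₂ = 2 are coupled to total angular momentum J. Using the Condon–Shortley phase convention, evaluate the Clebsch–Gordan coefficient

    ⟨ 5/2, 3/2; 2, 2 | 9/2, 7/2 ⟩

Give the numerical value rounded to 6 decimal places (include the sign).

+√(5/9) = +0.745356

triangle: 0!*5!*4!/10! = 2880/3628800
(j±m)!: 4!*1!*4!*0!*8!*1! = 23224320
prefactor² = (2J+1)*Δ*N² = 184320
  k=0: +1/(0!*0!*1!*4!*4!*0!) = 1/576
Σ = 1/576  ⇒  CG² = 184320*1/576² = 5/9
CG = +√(5/9) = +0.745356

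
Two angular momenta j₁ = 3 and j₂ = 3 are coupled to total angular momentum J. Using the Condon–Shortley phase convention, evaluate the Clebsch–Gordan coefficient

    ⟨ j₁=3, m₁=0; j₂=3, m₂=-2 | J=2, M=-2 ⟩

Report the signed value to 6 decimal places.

triangle: 4!×2!×2!/9! = 96/362880
(j±m)!: 3!×3!×1!×5!×0!×4! = 103680
prefactor² = (2J+1)×Δ×N² = 960/7
  k=1: −1/(1!×3!×2!×0!×0!×2!) = -1/24
Σ = -1/24  ⇒  CG² = 960/7×(-1/24)² = 5/21
CG = −√(5/21) = -0.487950

−√(5/21) = -0.487950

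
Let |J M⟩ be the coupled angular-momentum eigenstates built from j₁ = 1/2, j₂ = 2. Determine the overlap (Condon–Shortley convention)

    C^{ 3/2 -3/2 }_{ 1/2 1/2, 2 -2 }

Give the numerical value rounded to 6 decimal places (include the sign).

+√(4/5) = +0.894427

triangle: 1!·0!·3!/5! = 6/120
(j±m)!: 1!·0!·0!·4!·0!·3! = 144
prefactor² = (2J+1)·Δ·N² = 144/5
  k=0: +1/(0!·1!·0!·0!·0!·3!) = 1/6
Σ = 1/6  ⇒  CG² = 144/5·1/6² = 4/5
CG = +√(4/5) = +0.894427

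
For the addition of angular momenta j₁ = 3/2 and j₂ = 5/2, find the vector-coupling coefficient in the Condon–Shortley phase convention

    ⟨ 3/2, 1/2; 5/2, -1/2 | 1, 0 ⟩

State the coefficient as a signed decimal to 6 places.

triangle: 3!·0!·2!/6! = 12/720
(j±m)!: 2!·1!·2!·3!·1!·1! = 24
prefactor² = (2J+1)·Δ·N² = 6/5
  k=1: −1/(1!·2!·0!·1!·0!·1!) = -1/2
Σ = -1/2  ⇒  CG² = 6/5·(-1/2)² = 3/10
CG = −√(3/10) = -0.547723

-0.547723  (= −√(3/10))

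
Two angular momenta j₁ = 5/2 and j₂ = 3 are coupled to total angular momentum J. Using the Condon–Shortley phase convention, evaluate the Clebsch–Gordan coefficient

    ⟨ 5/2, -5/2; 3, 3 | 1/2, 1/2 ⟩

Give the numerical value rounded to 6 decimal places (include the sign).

triangle: 5!*0!*1!/7! = 120/5040
(j±m)!: 0!*5!*6!*0!*1!*0! = 86400
prefactor² = (2J+1)*Δ*N² = 28800/7
  k=5: −1/(5!*0!*0!*1!*0!*0!) = -1/120
Σ = -1/120  ⇒  CG² = 28800/7*(-1/120)² = 2/7
CG = −√(2/7) = -0.534522

-0.534522  (= −√(2/7))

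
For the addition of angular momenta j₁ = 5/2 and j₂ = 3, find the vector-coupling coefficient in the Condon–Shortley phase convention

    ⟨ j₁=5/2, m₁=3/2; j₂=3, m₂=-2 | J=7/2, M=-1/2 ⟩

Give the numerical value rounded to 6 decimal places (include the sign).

triangle: 2!·3!·4!/10! = 288/3628800
(j±m)!: 4!·1!·1!·5!·3!·4! = 414720
prefactor² = (2J+1)·Δ·N² = 9216/35
  k=0: +1/(0!·2!·1!·1!·2!·3!) = 1/24
  k=1: −1/(1!·1!·0!·0!·3!·4!) = -1/144
Σ = 5/144  ⇒  CG² = 9216/35·5/144² = 20/63
CG = +√(20/63) = +0.563436

+√(20/63) ≈ +0.563436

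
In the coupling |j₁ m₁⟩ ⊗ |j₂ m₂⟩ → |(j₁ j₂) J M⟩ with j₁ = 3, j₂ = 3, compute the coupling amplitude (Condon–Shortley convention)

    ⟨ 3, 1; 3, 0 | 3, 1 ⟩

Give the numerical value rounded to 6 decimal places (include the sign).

√[7·3!3!3!/10! · 4!2!3!3!4!2!] = √(864/25)
  +(−1)^0/∏(0,3,2,3,1,0)! = 1/72  (running 1/72)
  +(−1)^1/∏(1,2,1,2,2,1)! = -1/8  (running -1/9)
  +(−1)^2/∏(2,1,0,1,3,2)! = 1/24  (running -5/72)
⟨..|..⟩ = √(864/25)·(-5/72) = -0.408248

−√(1/6) = -0.408248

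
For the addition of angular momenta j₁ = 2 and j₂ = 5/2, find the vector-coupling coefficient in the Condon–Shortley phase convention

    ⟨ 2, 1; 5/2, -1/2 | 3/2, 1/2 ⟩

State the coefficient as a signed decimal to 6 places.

j₁+j₂−J=3  J+j₁−j₂=1  J−j₁+j₂=2  j₁+j₂+J+1=7
(j₁±m₁, j₂±m₂, J±M) = (3,1,2,3,2,1)
P² = 48/35
sum k=0..1:
  [0] +1/12 = 1/12
  [1] −1/2 = -1/2
S = -5/12
C² = P²·S² = 5/21 ; C = -0.487950

-0.487950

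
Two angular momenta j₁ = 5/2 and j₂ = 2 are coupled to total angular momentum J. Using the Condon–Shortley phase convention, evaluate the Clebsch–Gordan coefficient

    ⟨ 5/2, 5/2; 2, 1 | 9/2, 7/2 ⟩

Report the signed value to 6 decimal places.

+0.666667

j₁+j₂−J=0  J+j₁−j₂=5  J−j₁+j₂=4  j₁+j₂+J+1=10
(j₁±m₁, j₂±m₂, J±M) = (5,0,3,1,8,1)
P² = 230400
sum k=0..0:
  [0] +1/720 = 1/720
S = 1/720
C² = P²·S² = 4/9 ; C = +0.666667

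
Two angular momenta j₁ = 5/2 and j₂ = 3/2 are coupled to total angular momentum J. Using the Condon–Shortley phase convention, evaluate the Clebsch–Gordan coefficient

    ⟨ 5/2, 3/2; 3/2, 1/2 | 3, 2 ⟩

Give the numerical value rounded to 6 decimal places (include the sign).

√[7·1!4!2!/8! · 4!1!2!1!5!1!] = √(48)
  +(−1)^0/∏(0,1,1,2,3,0)! = 1/12  (running 1/12)
  +(−1)^1/∏(1,0,0,1,4,1)! = -1/24  (running 1/24)
⟨..|..⟩ = √(48)·(1/24) = +0.288675

+√(1/12) ≈ +0.288675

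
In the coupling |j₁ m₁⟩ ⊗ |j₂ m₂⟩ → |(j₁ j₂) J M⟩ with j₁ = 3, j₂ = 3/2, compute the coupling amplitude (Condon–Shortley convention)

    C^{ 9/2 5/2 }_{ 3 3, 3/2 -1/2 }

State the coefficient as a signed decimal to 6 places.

+√(1/12) ≈ +0.288675

√[10·0!6!3!/10! · 6!0!1!2!7!2!] = √(172800)
  +(−1)^0/∏(0,0,0,1,6,2)! = 1/1440  (running 1/1440)
⟨..|..⟩ = √(172800)·(1/1440) = +0.288675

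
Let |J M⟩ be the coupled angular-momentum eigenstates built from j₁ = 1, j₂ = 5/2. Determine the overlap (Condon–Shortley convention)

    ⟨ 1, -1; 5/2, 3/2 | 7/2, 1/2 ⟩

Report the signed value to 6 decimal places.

+0.377964  (= +√(1/7))

j₁+j₂−J=0  J+j₁−j₂=2  J−j₁+j₂=5  j₁+j₂+J+1=8
(j₁±m₁, j₂±m₂, J±M) = (0,2,4,1,4,3)
P² = 2304/7
sum k=0..0:
  [0] +1/48 = 1/48
S = 1/48
C² = P²·S² = 1/7 ; C = +0.377964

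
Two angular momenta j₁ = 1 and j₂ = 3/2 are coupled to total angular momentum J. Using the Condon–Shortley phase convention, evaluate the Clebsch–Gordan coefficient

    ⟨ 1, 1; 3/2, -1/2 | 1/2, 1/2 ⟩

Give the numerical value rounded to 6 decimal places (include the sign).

+√(1/6) ≈ +0.408248

√[2·2!0!1!/4! · 2!0!1!2!1!0!] = √(2/3)
  +(−1)^0/∏(0,2,0,1,0,0)! = 1/2  (running 1/2)
⟨..|..⟩ = √(2/3)·(1/2) = +0.408248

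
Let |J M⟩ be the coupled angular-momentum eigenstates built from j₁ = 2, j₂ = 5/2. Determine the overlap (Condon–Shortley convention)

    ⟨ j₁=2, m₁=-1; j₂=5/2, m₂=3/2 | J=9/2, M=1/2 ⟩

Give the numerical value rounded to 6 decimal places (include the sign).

+√(10/63) = +0.398410

√[10·0!4!5!/10! · 1!3!4!1!5!4!] = √(23040/7)
  +(−1)^0/∏(0,0,3,4,1,1)! = 1/144  (running 1/144)
⟨..|..⟩ = √(23040/7)·(1/144) = +0.398410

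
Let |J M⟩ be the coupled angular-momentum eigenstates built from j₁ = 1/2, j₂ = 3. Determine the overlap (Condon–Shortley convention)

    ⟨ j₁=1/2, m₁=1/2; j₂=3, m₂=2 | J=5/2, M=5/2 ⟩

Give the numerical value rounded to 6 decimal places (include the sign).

triangle: 1!*0!*5!/7! = 120/5040
(j±m)!: 1!*0!*5!*1!*5!*0! = 14400
prefactor² = (2J+1)*Δ*N² = 14400/7
  k=0: +1/(0!*1!*0!*5!*0!*0!) = 1/120
Σ = 1/120  ⇒  CG² = 14400/7*1/120² = 1/7
CG = +√(1/7) = +0.377964

+0.377964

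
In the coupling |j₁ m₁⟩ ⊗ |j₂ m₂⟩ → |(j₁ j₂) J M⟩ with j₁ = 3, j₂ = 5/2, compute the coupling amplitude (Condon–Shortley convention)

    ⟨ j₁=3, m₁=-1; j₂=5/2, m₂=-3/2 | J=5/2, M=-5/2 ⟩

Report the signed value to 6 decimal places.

triangle: 3!×3!×2!/9! = 72/362880
(j±m)!: 2!×4!×1!×4!×0!×5! = 138240
prefactor² = (2J+1)×Δ×N² = 1152/7
  k=1: −1/(1!×2!×3!×0!×0!×2!) = -1/24
Σ = -1/24  ⇒  CG² = 1152/7×(-1/24)² = 2/7
CG = −√(2/7) = -0.534522

−√(2/7) ≈ -0.534522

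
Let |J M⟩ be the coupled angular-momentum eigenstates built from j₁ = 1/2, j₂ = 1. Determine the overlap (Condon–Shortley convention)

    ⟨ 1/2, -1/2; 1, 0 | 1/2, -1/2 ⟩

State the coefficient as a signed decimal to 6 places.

-0.577350  (= −√(1/3))

√[2·1!0!1!/3! · 0!1!1!1!0!1!] = √(1/3)
  +(−1)^1/∏(1,0,0,0,0,1)! = -1  (running -1)
⟨..|..⟩ = √(1/3)·(-1) = -0.577350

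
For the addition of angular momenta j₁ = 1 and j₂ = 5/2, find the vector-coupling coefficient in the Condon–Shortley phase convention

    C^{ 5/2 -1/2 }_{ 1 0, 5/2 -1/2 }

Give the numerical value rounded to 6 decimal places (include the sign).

triangle: 1!*1!*4!/7! = 24/5040
(j±m)!: 1!*1!*2!*3!*2!*3! = 144
prefactor² = (2J+1)*Δ*N² = 144/35
  k=0: +1/(0!*1!*1!*2!*0!*2!) = 1/4
  k=1: −1/(1!*0!*0!*1!*1!*3!) = -1/6
Σ = 1/12  ⇒  CG² = 144/35*1/12² = 1/35
CG = +√(1/35) = +0.169031

+√(1/35) = +0.169031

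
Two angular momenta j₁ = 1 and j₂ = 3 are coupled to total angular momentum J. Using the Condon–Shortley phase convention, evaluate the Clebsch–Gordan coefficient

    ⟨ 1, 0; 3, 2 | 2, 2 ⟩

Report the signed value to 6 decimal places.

triangle: 2!×0!×4!/7! = 48/5040
(j±m)!: 1!×1!×5!×1!×4!×0! = 2880
prefactor² = (2J+1)×Δ×N² = 960/7
  k=1: −1/(1!×1!×0!×4!×0!×0!) = -1/24
Σ = -1/24  ⇒  CG² = 960/7×(-1/24)² = 5/21
CG = −√(5/21) = -0.487950

-0.487950  (= −√(5/21))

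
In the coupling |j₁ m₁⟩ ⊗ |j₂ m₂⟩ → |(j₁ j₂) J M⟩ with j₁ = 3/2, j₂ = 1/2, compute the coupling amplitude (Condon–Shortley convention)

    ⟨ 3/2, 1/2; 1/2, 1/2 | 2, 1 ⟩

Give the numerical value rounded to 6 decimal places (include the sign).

j₁+j₂−J=0  J+j₁−j₂=3  J−j₁+j₂=1  j₁+j₂+J+1=5
(j₁±m₁, j₂±m₂, J±M) = (2,1,1,0,3,1)
P² = 3
sum k=0..0:
  [0] +1/2 = 1/2
S = 1/2
C² = P²·S² = 3/4 ; C = +0.866025

+0.866025  (= +√(3/4))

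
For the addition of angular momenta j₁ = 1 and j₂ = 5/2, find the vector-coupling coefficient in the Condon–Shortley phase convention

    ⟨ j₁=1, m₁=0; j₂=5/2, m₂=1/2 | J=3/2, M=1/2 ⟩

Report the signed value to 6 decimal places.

j₁+j₂−J=2  J+j₁−j₂=0  J−j₁+j₂=3  j₁+j₂+J+1=6
(j₁±m₁, j₂±m₂, J±M) = (1,1,3,2,2,1)
P² = 8/5
sum k=1..1:
  [1] −1/2 = -1/2
S = -1/2
C² = P²·S² = 2/5 ; C = -0.632456

-0.632456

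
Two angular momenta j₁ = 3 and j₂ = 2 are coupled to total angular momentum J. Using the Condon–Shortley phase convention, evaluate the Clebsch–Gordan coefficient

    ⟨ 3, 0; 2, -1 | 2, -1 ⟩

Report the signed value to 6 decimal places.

triangle: 3!*3!*1!/8! = 36/40320
(j±m)!: 3!*3!*1!*3!*1!*3! = 1296
prefactor² = (2J+1)*Δ*N² = 81/14
  k=0: +1/(0!*3!*3!*1!*0!*0!) = 1/36
  k=1: −1/(1!*2!*2!*0!*1!*1!) = -1/4
Σ = -2/9  ⇒  CG² = 81/14*(-2/9)² = 2/7
CG = −√(2/7) = -0.534522

-0.534522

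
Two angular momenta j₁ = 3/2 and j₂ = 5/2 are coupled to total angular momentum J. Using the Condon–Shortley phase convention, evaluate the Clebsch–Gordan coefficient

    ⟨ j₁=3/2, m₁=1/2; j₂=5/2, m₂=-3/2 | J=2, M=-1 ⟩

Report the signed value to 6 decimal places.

+√(1/42) = +0.154303

√[5·2!1!3!/7! · 2!1!1!4!1!3!] = √(24/7)
  +(−1)^0/∏(0,2,1,1,0,2)! = 1/4  (running 1/4)
  +(−1)^1/∏(1,1,0,0,1,3)! = -1/6  (running 1/12)
⟨..|..⟩ = √(24/7)·(1/12) = +0.154303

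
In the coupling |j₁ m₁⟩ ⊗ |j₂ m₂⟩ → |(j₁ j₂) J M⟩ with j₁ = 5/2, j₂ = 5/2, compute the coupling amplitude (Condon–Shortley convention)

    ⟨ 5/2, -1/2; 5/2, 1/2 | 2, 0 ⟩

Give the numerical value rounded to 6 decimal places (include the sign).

+0.436436  (= +√(4/21))

triangle: 3!·2!·2!/8! = 24/40320
(j±m)!: 2!·3!·3!·2!·2!·2! = 576
prefactor² = (2J+1)·Δ·N² = 12/7
  k=1: −1/(1!·2!·2!·2!·0!·0!) = -1/8
  k=2: +1/(2!·1!·1!·1!·1!·1!) = 1/2
  k=3: −1/(3!·0!·0!·0!·2!·2!) = -1/24
Σ = 1/3  ⇒  CG² = 12/7·1/3² = 4/21
CG = +√(4/21) = +0.436436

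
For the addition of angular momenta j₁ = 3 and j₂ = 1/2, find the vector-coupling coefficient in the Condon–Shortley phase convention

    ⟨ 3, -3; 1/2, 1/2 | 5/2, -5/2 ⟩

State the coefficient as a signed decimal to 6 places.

triangle: 1!*5!*0!/7! = 120/5040
(j±m)!: 0!*6!*1!*0!*0!*5! = 86400
prefactor² = (2J+1)*Δ*N² = 86400/7
  k=1: −1/(1!*0!*5!*0!*0!*0!) = -1/120
Σ = -1/120  ⇒  CG² = 86400/7*(-1/120)² = 6/7
CG = −√(6/7) = -0.925820

-0.925820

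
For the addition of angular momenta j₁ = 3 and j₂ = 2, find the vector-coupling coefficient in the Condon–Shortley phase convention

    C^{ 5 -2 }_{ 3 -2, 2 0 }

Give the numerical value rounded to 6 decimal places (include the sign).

triangle: 0!*6!*4!/11! = 17280/39916800
(j±m)!: 1!*5!*2!*2!*3!*7! = 14515200
prefactor² = (2J+1)*Δ*N² = 69120
  k=0: +1/(0!*0!*5!*2!*1!*2!) = 1/480
Σ = 1/480  ⇒  CG² = 69120*1/480² = 3/10
CG = +√(3/10) = +0.547723

+√(3/10) = +0.547723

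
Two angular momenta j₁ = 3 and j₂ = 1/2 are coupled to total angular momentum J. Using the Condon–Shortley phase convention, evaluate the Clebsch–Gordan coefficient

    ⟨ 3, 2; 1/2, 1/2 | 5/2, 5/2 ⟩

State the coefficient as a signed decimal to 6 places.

triangle: 1!×5!×0!/7! = 120/5040
(j±m)!: 5!×1!×1!×0!×5!×0! = 14400
prefactor² = (2J+1)×Δ×N² = 14400/7
  k=1: −1/(1!×0!×0!×0!×5!×0!) = -1/120
Σ = -1/120  ⇒  CG² = 14400/7×(-1/120)² = 1/7
CG = −√(1/7) = -0.377964

−√(1/7) = -0.377964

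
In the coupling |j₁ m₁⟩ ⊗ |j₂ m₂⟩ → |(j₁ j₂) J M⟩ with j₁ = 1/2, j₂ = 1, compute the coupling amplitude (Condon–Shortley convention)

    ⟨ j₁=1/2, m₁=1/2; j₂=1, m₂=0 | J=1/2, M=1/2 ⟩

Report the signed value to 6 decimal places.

+√(1/3) = +0.577350

j₁+j₂−J=1  J+j₁−j₂=0  J−j₁+j₂=1  j₁+j₂+J+1=3
(j₁±m₁, j₂±m₂, J±M) = (1,0,1,1,1,0)
P² = 1/3
sum k=0..0:
  [0] +1/1 = 1
S = 1
C² = P²·S² = 1/3 ; C = +0.577350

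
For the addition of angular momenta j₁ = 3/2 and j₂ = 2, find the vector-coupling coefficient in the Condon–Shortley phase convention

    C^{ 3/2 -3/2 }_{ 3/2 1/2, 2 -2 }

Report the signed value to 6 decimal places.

+√(2/5) ≈ +0.632456

√[4·2!1!2!/6! · 2!1!0!4!0!3!] = √(32/5)
  +(−1)^0/∏(0,2,1,0,0,2)! = 1/4  (running 1/4)
⟨..|..⟩ = √(32/5)·(1/4) = +0.632456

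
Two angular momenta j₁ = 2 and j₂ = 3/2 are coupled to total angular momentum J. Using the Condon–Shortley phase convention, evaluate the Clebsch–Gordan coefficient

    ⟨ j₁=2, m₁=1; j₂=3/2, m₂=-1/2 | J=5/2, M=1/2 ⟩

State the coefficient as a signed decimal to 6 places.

+0.597614  (= +√(5/14))

j₁+j₂−J=1  J+j₁−j₂=3  J−j₁+j₂=2  j₁+j₂+J+1=7
(j₁±m₁, j₂±m₂, J±M) = (3,1,1,2,3,2)
P² = 72/35
sum k=0..1:
  [0] +1/2 = 1/2
  [1] −1/12 = -1/12
S = 5/12
C² = P²·S² = 5/14 ; C = +0.597614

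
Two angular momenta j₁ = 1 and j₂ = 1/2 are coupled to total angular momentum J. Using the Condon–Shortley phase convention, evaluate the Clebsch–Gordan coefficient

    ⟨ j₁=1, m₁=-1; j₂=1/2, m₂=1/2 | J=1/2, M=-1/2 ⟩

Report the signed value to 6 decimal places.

√[2·1!1!0!/3! · 0!2!1!0!0!1!] = √(2/3)
  +(−1)^1/∏(1,0,1,0,0,0)! = -1  (running -1)
⟨..|..⟩ = √(2/3)·(-1) = -0.816497

-0.816497  (= −√(2/3))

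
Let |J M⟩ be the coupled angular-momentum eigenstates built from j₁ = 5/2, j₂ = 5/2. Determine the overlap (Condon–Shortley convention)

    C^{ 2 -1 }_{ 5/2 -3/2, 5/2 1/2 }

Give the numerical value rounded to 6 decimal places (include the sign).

triangle: 3!*2!*2!/8! = 24/40320
(j±m)!: 1!*4!*3!*2!*1!*3! = 1728
prefactor² = (2J+1)*Δ*N² = 36/7
  k=2: +1/(2!*1!*2!*1!*0!*1!) = 1/4
  k=3: −1/(3!*0!*1!*0!*1!*2!) = -1/12
Σ = 1/6  ⇒  CG² = 36/7*1/6² = 1/7
CG = +√(1/7) = +0.377964

+0.377964  (= +√(1/7))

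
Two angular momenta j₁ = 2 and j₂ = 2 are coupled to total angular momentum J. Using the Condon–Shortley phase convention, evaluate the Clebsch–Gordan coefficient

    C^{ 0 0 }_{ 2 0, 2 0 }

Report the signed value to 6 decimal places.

+0.447214

triangle: 4!*0!*0!/5! = 24/120
(j±m)!: 2!*2!*2!*2!*0!*0! = 16
prefactor² = (2J+1)*Δ*N² = 16/5
  k=2: +1/(2!*2!*0!*0!*0!*0!) = 1/4
Σ = 1/4  ⇒  CG² = 16/5*1/4² = 1/5
CG = +√(1/5) = +0.447214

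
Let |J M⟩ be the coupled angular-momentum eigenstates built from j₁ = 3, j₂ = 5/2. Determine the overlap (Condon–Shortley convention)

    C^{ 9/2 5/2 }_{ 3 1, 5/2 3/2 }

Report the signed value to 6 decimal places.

triangle: 1!·5!·4!/11! = 2880/39916800
(j±m)!: 4!·2!·4!·1!·7!·2! = 11612160
prefactor² = (2J+1)·Δ·N² = 92160/11
  k=0: +1/(0!·1!·2!·4!·3!·0!) = 1/288
  k=1: −1/(1!·0!·1!·3!·4!·1!) = -1/144
Σ = -1/288  ⇒  CG² = 92160/11·(-1/288)² = 10/99
CG = −√(10/99) = -0.317821

-0.317821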